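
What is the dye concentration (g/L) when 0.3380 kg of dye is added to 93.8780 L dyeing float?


Formula: Conc = dye_mass(kg) / volume(L) * 1000
Substituting: Conc = 0.3380 / 93.8780 * 1000
Result: 3.6004 g/L


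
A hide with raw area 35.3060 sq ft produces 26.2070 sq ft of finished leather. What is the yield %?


Formula: Yield = finished / raw * 100
Substituting: Yield = 26.2070 / 35.3060 * 100
Result: 74.2282 %


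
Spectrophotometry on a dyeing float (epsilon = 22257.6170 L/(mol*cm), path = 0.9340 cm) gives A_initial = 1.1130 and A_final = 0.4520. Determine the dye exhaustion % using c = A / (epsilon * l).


c_initial = A_i / (epsilon * l) = 1.1130 / (22257.6170 * 0.9340) = 5.3539e-05 mol/L
c_final = A_f / (epsilon * l) = 0.4520 / (22257.6170 * 0.9340) = 2.1743e-05 mol/L
Exhaustion = (c_initial - c_final) / c_initial * 100 = (5.3539e-05 - 2.1743e-05) / 5.3539e-05 * 100 = 59.3890 %


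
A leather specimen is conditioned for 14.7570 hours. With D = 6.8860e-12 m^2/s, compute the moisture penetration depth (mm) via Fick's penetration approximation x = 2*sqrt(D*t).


t = 14.7570 hr * 3600 = 53125.2000 s
D * t = 6.8860e-12 * 53125.2000 = 3.6582e-07
x = 2 * sqrt(D*t) = 2 * sqrt(3.6582e-07) = 0.00120966 m = 1.2097 mm


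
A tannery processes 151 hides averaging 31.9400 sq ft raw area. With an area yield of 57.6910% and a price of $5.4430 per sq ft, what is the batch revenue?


Raw_total = N * avg_area = 151 * 31.9400 = 4822.9400 sq ft
Finished = Raw_total * yield / 100 = 4822.9400 * 57.6910 / 100 = 2782.4023 sq ft
Value = Finished * price = 2782.4023 * 5.4430 = 15144.6158 $


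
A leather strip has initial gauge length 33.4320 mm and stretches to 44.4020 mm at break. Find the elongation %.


Formula: Elongation = (Lf - L0) / L0 * 100
Substituting: Elongation = (44.4020 - 33.4320) / 33.4320 * 100
Result: 32.8129 %


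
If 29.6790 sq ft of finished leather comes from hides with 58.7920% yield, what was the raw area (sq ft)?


Formula: raw = finished * 100 / yield
Substituting: raw = 29.6790 * 100 / 58.7920
Result: 50.4814 sq ft


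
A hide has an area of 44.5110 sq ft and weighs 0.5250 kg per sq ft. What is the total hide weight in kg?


Formula: Weight = area * weight_per_sqft
Substituting: Weight = 44.5110 * 0.5250
Result: 23.3683 kg


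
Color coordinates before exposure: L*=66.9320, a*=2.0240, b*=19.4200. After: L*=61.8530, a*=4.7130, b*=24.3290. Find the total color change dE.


dL = -5.0790, da = 2.6890, db = 4.9090
dE = sqrt((-5.0790)^2 + 2.6890^2 + 4.9090^2) = 7.5581


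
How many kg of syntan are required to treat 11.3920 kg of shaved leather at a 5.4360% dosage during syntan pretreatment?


Formula: Syntan = substrate * pct / 100
Substituting: Syntan = 11.3920 * 5.4360 / 100
Result: 0.6193 kg


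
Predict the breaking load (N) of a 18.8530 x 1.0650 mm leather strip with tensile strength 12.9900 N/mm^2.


Formula: F = TS * w * t
Substituting: F = 12.9900 * 18.8530 * 1.0650
Result: 260.8190 N


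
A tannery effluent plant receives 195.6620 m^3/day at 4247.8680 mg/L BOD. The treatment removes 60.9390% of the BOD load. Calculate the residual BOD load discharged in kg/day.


Load_in = volume * conc / 1000 = 195.6620 * 4247.8680 / 1000 = 831.1463 kg/day
Removed = Load_in * eff / 100 = 831.1463 * 60.9390 / 100 = 506.4923 kg/day
Load_out = Load_in - Removed = 831.1463 - 506.4923 = 324.6541 kg/day


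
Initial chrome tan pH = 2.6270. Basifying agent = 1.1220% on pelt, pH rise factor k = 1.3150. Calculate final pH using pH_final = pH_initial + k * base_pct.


Formula: pH_final = pH_initial + k * base_pct
Substituting: pH_final = 2.6270 + 1.3150 * 1.1220
Result: 4.1024


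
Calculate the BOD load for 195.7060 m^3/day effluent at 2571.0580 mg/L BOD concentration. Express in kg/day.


Formula: BOD_load = volume * conc / 1000
Substituting: BOD_load = 195.7060 * 2571.0580 / 1000
Result: 503.1715 kg/day


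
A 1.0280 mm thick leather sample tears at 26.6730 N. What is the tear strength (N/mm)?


Formula: Tear strength = force / thickness
Substituting: Tear strength = 26.6730 / 1.0280
Result: 25.9465 N/mm


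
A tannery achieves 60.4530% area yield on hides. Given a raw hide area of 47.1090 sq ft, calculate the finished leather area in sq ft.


Formula: finished = raw * yield / 100
Substituting: finished = 47.1090 * 60.4530 / 100
Result: 28.4788 sq ft


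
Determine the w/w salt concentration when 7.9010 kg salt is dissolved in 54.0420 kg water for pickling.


Formula: Conc = salt / (water + salt) * 100
Substituting: Conc = 7.9010 / (54.0420 + 7.9010) * 100
Result: 12.7553 %


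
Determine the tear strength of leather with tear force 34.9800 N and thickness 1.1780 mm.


Formula: Tear strength = force / thickness
Substituting: Tear strength = 34.9800 / 1.1780
Result: 29.6944 N/mm


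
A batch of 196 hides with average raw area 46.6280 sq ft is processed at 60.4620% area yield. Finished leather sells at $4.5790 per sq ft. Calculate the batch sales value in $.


Raw_total = N * avg_area = 196 * 46.6280 = 9139.0880 sq ft
Finished = Raw_total * yield / 100 = 9139.0880 * 60.4620 / 100 = 5525.6754 sq ft
Value = Finished * price = 5525.6754 * 4.5790 = 25302.0676 $


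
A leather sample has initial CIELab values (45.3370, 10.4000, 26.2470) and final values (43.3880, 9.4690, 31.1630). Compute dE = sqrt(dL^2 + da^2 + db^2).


dL = -1.9490, da = -0.9310, db = 4.9160
dE = sqrt((-1.9490)^2 + (-0.9310)^2 + 4.9160^2) = 5.3696


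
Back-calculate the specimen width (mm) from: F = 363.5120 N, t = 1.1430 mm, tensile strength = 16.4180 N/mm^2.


Formula: w = F / (TS * t)
Substituting: w = 363.5120 / (16.4180 * 1.1430)
Result: 19.3710 mm


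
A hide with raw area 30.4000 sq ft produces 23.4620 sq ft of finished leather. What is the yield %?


Formula: Yield = finished / raw * 100
Substituting: Yield = 23.4620 / 30.4000 * 100
Result: 77.1776 %


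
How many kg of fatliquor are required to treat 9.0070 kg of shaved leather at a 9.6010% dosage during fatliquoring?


Formula: Fat = substrate * pct / 100
Substituting: Fat = 9.0070 * 9.6010 / 100
Result: 0.8648 kg


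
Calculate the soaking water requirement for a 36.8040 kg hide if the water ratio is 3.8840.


Formula: Water = hide_weight * ratio
Substituting: Water = 36.8040 * 3.8840
Result: 142.9467 kg


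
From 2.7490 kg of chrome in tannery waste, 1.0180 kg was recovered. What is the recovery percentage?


Formula: Recovery = recovered / input * 100
Substituting: Recovery = 1.0180 / 2.7490 * 100
Result: 37.0316 %


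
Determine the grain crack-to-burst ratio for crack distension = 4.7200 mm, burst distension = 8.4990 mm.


Formula: Ratio = crack / burst
Substituting: Ratio = 4.7200 / 8.4990
Result: 0.5554


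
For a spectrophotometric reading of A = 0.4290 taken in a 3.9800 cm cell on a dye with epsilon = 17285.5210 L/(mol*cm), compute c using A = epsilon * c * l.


Formula: c = A / (epsilon * l)
Substituting: c = 0.4290 / (17285.5210 * 3.9800)
Result: 6.2358e-06 mol/L


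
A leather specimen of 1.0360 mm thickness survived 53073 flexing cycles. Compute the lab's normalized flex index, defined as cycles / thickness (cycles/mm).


Formula: Index = cycles / thickness
Substituting: Index = 53073 / 1.0360
Result: 51228.7645 cycles/mm


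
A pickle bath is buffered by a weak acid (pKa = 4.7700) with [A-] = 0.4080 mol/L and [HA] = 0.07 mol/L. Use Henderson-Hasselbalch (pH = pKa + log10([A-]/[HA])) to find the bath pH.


ratio = [A-] / [HA] = 0.4080 / 0.07 = 5.8286
log10(ratio) = 0.7656
pH = pKa + log10(ratio) = 4.7700 + 0.7656 = 5.5356


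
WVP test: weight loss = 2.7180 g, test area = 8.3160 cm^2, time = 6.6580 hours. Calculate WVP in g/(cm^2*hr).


Formula: WVP = loss / (area * time)
Substituting: WVP = 2.7180 / (8.3160 * 6.6580)
Result: 0.0490898 g/(cm^2*hr)


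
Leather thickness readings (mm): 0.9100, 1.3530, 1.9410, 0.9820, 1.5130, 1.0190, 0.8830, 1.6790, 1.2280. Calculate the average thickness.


Formula: Average = sum / n
Substituting: Average = 11.5080 / 9
Result: 1.2787 mm


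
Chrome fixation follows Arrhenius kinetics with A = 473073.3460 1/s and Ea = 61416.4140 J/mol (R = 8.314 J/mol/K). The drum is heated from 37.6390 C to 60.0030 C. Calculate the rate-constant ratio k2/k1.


T1 = 37.6390 + 273.15 = 310.7890 K; T2 = 60.0030 + 273.15 = 333.1530 K
k1 = A * exp(-Ea/(R*T1)) = 473073.3460 * exp(-61416.4140/(8.314*310.7890)) = 2.2503e-05 1/s
k2 = A * exp(-Ea/(R*T2)) = 473073.3460 * exp(-61416.4140/(8.314*333.1530)) = 1.1096e-04 1/s
k2/k1 = 1.1096e-04 / 2.2503e-05 = 4.9311


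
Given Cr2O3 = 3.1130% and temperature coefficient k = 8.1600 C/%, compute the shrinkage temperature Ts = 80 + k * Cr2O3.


Formula: Ts = 80 + k * Cr2O3
Substituting: Ts = 80 + 8.1600 * 3.1130
Result: 105.4021 C


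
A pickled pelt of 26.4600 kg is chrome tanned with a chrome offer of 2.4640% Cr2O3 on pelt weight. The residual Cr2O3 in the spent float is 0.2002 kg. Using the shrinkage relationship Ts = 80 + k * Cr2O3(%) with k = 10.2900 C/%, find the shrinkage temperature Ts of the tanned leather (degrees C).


Offered = pelt * offer_pct / 100 = 26.4600 * 2.4640 / 100 = 0.6520 kg
Uptake = offered - residual = 0.6520 - 0.2002 = 0.4518 kg
Cr2O3% on pelt = uptake / pelt * 100 = 0.4518 / 26.4600 * 100 = 1.7074 %
Ts = 80 + k * Cr2O3% = 80 + 10.2900 * 1.7074 = 97.5690 C


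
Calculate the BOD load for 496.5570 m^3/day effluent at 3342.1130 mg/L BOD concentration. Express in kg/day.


Formula: BOD_load = volume * conc / 1000
Substituting: BOD_load = 496.5570 * 3342.1130 / 1000
Result: 1659.5496 kg/day


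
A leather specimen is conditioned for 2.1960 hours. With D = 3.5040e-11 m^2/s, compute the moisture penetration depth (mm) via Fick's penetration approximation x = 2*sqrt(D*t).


t = 2.1960 hr * 3600 = 7905.6000 s
D * t = 3.5040e-11 * 7905.6000 = 2.7701e-07
x = 2 * sqrt(D*t) = 2 * sqrt(2.7701e-07) = 0.00105264 m = 1.0526 mm


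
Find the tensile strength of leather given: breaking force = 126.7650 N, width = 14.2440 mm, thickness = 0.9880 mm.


Formula: TS = force / (width * thickness)
Substituting: TS = 126.7650 / (14.2440 * 0.9880)
Result: 9.0076 N/mm^2


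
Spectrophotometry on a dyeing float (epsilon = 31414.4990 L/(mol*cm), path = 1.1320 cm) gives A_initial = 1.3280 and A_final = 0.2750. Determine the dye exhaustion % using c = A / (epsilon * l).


c_initial = A_i / (epsilon * l) = 1.3280 / (31414.4990 * 1.1320) = 3.7344e-05 mol/L
c_final = A_f / (epsilon * l) = 0.2750 / (31414.4990 * 1.1320) = 7.7331e-06 mol/L
Exhaustion = (c_initial - c_final) / c_initial * 100 = (3.7344e-05 - 7.7331e-06) / 3.7344e-05 * 100 = 79.2922 %


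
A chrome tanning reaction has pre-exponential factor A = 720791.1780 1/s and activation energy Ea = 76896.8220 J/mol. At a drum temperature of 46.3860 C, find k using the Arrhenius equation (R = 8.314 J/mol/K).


T_K = T_C + 273.15 = 46.3860 + 273.15 = 319.5360 K
exponent = -Ea / (R * T_K) = -76896.8220 / (8.314 * 319.5360) = -28.9453
k = A * exp(exponent) = 720791.1780 * exp(-28.9453) = 1.9365e-07 1/s


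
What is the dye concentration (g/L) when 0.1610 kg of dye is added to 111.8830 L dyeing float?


Formula: Conc = dye_mass(kg) / volume(L) * 1000
Substituting: Conc = 0.1610 / 111.8830 * 1000
Result: 1.4390 g/L


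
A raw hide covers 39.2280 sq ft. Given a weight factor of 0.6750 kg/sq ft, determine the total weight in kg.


Formula: Weight = area * weight_per_sqft
Substituting: Weight = 39.2280 * 0.6750
Result: 26.4789 kg


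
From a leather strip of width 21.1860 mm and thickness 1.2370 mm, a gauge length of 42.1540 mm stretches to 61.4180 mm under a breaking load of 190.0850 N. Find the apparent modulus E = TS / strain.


TS = F / (w * t) = 190.0850 / (21.1860 * 1.2370) = 7.2532 N/mm^2
strain = (Lf - L0) / L0 = (61.4180 - 42.1540) / 42.1540 = 0.4570
E = TS / strain = 7.2532 / 0.4570 = 15.8716 N/mm^2


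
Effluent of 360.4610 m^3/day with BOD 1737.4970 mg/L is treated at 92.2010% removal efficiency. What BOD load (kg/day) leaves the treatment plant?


Load_in = volume * conc / 1000 = 360.4610 * 1737.4970 / 1000 = 626.2999 kg/day
Removed = Load_in * eff / 100 = 626.2999 * 92.2010 / 100 = 577.4548 kg/day
Load_out = Load_in - Removed = 626.2999 - 577.4548 = 48.8451 kg/day


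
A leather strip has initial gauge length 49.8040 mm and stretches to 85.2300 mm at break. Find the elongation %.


Formula: Elongation = (Lf - L0) / L0 * 100
Substituting: Elongation = (85.2300 - 49.8040) / 49.8040 * 100
Result: 71.1308 %


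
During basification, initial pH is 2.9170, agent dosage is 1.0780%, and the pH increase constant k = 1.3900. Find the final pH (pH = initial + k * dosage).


Formula: pH_final = pH_initial + k * base_pct
Substituting: pH_final = 2.9170 + 1.3900 * 1.0780
Result: 4.4154


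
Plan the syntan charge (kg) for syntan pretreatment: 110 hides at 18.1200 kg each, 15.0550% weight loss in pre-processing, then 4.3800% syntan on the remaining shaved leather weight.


Total_raw = N * avg_wt = 110 * 18.1200 = 1993.2000 kg
Substrate = Total_raw * (1 - loss/100) = 1993.2000 * (1 - 15.0550/100) = 1693.1237 kg
Syntan = Substrate * pct / 100 = 1693.1237 * 4.3800 / 100 = 74.1588 kg


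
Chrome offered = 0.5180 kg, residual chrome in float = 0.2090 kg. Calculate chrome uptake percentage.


Formula: Uptake = (offered - residual) / offered * 100
Substituting: Uptake = (0.5180 - 0.2090) / 0.5180 * 100
Result: 59.6525 %


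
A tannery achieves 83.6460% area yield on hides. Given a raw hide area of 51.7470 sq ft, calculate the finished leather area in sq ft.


Formula: finished = raw * yield / 100
Substituting: finished = 51.7470 * 83.6460 / 100
Result: 43.2843 sq ft


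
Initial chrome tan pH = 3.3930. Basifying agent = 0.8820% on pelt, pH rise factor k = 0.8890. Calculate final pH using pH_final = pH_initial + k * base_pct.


Formula: pH_final = pH_initial + k * base_pct
Substituting: pH_final = 3.3930 + 0.8890 * 0.8820
Result: 4.1771


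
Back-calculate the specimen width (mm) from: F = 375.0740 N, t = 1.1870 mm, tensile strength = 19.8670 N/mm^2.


Formula: w = F / (TS * t)
Substituting: w = 375.0740 / (19.8670 * 1.1870)
Result: 15.9050 mm


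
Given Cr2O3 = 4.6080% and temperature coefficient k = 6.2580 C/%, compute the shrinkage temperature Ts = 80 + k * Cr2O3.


Formula: Ts = 80 + k * Cr2O3
Substituting: Ts = 80 + 6.2580 * 4.6080
Result: 108.8369 C


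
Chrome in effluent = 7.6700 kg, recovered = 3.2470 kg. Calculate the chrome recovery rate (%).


Formula: Recovery = recovered / input * 100
Substituting: Recovery = 3.2470 / 7.6700 * 100
Result: 42.3338 %


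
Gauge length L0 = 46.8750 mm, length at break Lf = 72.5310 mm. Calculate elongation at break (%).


Formula: Elongation = (Lf - L0) / L0 * 100
Substituting: Elongation = (72.5310 - 46.8750) / 46.8750 * 100
Result: 54.7328 %


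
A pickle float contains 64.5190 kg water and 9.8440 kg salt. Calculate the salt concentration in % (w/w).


Formula: Conc = salt / (water + salt) * 100
Substituting: Conc = 9.8440 / (64.5190 + 9.8440) * 100
Result: 13.2378 %


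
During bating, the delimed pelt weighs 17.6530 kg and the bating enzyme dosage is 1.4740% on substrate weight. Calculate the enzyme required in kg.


Formula: Enzyme = substrate * pct / 100
Substituting: Enzyme = 17.6530 * 1.4740 / 100
Result: 0.2602 kg


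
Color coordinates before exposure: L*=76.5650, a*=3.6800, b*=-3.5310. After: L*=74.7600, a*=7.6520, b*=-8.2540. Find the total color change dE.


dL = -1.8050, da = 3.9720, db = -4.7230
dE = sqrt((-1.8050)^2 + 3.9720^2 + (-4.7230)^2) = 6.4297


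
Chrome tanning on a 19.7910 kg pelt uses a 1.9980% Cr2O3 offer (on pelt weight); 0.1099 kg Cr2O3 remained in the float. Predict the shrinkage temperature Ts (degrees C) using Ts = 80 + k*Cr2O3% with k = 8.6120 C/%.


Offered = pelt * offer_pct / 100 = 19.7910 * 1.9980 / 100 = 0.3954 kg
Uptake = offered - residual = 0.3954 - 0.1099 = 0.2855 kg
Cr2O3% on pelt = uptake / pelt * 100 = 0.2855 / 19.7910 * 100 = 1.4427 %
Ts = 80 + k * Cr2O3% = 80 + 8.6120 * 1.4427 = 92.4245 C


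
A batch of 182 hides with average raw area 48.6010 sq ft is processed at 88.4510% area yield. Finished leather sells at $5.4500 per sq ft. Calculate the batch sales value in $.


Raw_total = N * avg_area = 182 * 48.6010 = 8845.3820 sq ft
Finished = Raw_total * yield / 100 = 8845.3820 * 88.4510 / 100 = 7823.8288 sq ft
Value = Finished * price = 7823.8288 * 5.4500 = 42639.8671 $


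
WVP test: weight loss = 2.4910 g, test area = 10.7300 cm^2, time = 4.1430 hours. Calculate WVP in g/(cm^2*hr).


Formula: WVP = loss / (area * time)
Substituting: WVP = 2.4910 / (10.7300 * 4.1430)
Result: 0.056035 g/(cm^2*hr)


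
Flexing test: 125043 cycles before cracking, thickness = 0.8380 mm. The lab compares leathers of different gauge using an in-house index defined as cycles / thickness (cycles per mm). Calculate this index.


Formula: Index = cycles / thickness
Substituting: Index = 125043 / 0.8380
Result: 149215.9905 cycles/mm


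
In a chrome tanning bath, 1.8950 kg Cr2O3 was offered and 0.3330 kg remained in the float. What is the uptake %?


Formula: Uptake = (offered - residual) / offered * 100
Substituting: Uptake = (1.8950 - 0.3330) / 1.8950 * 100
Result: 82.4274 %


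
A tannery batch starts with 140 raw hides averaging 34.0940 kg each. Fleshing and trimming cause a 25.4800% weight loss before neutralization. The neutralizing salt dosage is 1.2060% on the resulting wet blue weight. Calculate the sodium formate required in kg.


Total_raw = N * avg_wt = 140 * 34.0940 = 4773.1600 kg
Substrate = Total_raw * (1 - loss/100) = 4773.1600 * (1 - 25.4800/100) = 3556.9588 kg
Neutralizer = Substrate * pct / 100 = 3556.9588 * 1.2060 / 100 = 42.8969 kg


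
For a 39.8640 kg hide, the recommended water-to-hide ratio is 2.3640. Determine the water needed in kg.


Formula: Water = hide_weight * ratio
Substituting: Water = 39.8640 * 2.3640
Result: 94.2385 kg


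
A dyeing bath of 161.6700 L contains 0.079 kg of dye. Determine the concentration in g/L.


Formula: Conc = dye_mass(kg) / volume(L) * 1000
Substituting: Conc = 0.079 / 161.6700 * 1000
Result: 0.4886 g/L


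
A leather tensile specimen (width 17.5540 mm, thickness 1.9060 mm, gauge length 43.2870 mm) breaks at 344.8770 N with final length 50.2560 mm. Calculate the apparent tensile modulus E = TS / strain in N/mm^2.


TS = F / (w * t) = 344.8770 / (17.5540 * 1.9060) = 10.3078 N/mm^2
strain = (Lf - L0) / L0 = (50.2560 - 43.2870) / 43.2870 = 0.1610
E = TS / strain = 10.3078 / 0.1610 = 64.0254 N/mm^2


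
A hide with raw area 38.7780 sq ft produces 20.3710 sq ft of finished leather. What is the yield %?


Formula: Yield = finished / raw * 100
Substituting: Yield = 20.3710 / 38.7780 * 100
Result: 52.5324 %


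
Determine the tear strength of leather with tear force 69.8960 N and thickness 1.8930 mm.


Formula: Tear strength = force / thickness
Substituting: Tear strength = 69.8960 / 1.8930
Result: 36.9234 N/mm


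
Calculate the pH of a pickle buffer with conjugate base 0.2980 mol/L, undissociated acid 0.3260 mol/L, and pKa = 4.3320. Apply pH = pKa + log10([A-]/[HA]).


ratio = [A-] / [HA] = 0.2980 / 0.3260 = 0.9141
log10(ratio) = -0.0390013
pH = pKa + log10(ratio) = 4.3320 - 0.0390013 = 4.2930


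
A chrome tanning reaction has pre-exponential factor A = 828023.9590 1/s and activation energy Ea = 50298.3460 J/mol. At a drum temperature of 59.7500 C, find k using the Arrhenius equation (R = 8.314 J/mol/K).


T_K = T_C + 273.15 = 59.7500 + 273.15 = 332.9000 K
exponent = -Ea / (R * T_K) = -50298.3460 / (8.314 * 332.9000) = -18.1731
k = A * exp(exponent) = 828023.9590 * exp(-18.1731) = 0.010606 1/s


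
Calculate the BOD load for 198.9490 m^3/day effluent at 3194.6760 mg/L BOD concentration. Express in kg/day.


Formula: BOD_load = volume * conc / 1000
Substituting: BOD_load = 198.9490 * 3194.6760 / 1000
Result: 635.5776 kg/day


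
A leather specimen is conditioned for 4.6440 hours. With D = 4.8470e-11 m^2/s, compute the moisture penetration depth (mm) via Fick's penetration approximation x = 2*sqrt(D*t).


t = 4.6440 hr * 3600 = 16718.4000 s
D * t = 4.8470e-11 * 16718.4000 = 8.1034e-07
x = 2 * sqrt(D*t) = 2 * sqrt(8.1034e-07) = 0.00180038 m = 1.8004 mm


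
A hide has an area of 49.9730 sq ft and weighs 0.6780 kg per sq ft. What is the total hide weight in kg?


Formula: Weight = area * weight_per_sqft
Substituting: Weight = 49.9730 * 0.6780
Result: 33.8817 kg


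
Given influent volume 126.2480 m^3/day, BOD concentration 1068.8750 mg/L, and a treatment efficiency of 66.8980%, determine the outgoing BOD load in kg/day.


Load_in = volume * conc / 1000 = 126.2480 * 1068.8750 / 1000 = 134.9433 kg/day
Removed = Load_in * eff / 100 = 134.9433 * 66.8980 / 100 = 90.2744 kg/day
Load_out = Load_in - Removed = 134.9433 - 90.2744 = 44.6689 kg/day


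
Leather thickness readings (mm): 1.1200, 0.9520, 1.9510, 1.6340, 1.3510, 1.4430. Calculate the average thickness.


Formula: Average = sum / n
Substituting: Average = 8.4510 / 6
Result: 1.4085 mm


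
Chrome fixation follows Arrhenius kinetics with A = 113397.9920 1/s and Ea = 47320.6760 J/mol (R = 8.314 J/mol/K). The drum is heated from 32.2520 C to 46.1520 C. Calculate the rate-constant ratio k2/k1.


T1 = 32.2520 + 273.15 = 305.4020 K; T2 = 46.1520 + 273.15 = 319.3020 K
k1 = A * exp(-Ea/(R*T1)) = 113397.9920 * exp(-47320.6760/(8.314*305.4020)) = 9.1367e-04 1/s
k2 = A * exp(-Ea/(R*T2)) = 113397.9920 * exp(-47320.6760/(8.314*319.3020)) = 0.00205652 1/s
k2/k1 = 0.00205652 / 9.1367e-04 = 2.2508


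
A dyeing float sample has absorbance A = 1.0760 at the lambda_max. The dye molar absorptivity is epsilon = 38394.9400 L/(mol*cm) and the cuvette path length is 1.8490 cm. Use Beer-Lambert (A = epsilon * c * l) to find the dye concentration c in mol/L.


Formula: c = A / (epsilon * l)
Substituting: c = 1.0760 / (38394.9400 * 1.8490)
Result: 1.5157e-05 mol/L


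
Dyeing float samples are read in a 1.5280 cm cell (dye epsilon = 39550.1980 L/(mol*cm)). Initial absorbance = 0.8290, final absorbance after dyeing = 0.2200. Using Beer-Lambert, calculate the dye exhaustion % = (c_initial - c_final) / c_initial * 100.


c_initial = A_i / (epsilon * l) = 0.8290 / (39550.1980 * 1.5280) = 1.3718e-05 mol/L
c_final = A_f / (epsilon * l) = 0.2200 / (39550.1980 * 1.5280) = 3.6404e-06 mol/L
Exhaustion = (c_initial - c_final) / c_initial * 100 = (1.3718e-05 - 3.6404e-06) / 1.3718e-05 * 100 = 73.4620 %


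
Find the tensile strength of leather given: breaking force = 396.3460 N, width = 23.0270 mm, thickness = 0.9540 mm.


Formula: TS = force / (width * thickness)
Substituting: TS = 396.3460 / (23.0270 * 0.9540)
Result: 18.0422 N/mm^2


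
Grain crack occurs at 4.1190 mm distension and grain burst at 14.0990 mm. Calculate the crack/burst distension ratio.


Formula: Ratio = crack / burst
Substituting: Ratio = 4.1190 / 14.0990
Result: 0.2921


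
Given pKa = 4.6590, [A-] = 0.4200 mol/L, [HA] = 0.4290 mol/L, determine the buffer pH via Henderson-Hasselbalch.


ratio = [A-] / [HA] = 0.4200 / 0.4290 = 0.9790
log10(ratio) = -0.009208
pH = pKa + log10(ratio) = 4.6590 - 0.009208 = 4.6498


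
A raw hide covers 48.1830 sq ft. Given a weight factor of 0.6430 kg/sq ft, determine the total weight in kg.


Formula: Weight = area * weight_per_sqft
Substituting: Weight = 48.1830 * 0.6430
Result: 30.9817 kg


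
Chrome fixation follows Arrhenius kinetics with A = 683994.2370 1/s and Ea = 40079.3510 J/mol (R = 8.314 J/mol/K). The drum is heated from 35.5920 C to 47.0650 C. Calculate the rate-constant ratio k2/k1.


T1 = 35.5920 + 273.15 = 308.7420 K; T2 = 47.0650 + 273.15 = 320.2150 K
k1 = A * exp(-Ea/(R*T1)) = 683994.2370 * exp(-40079.3510/(8.314*308.7420)) = 0.1132 1/s
k2 = A * exp(-Ea/(R*T2)) = 683994.2370 * exp(-40079.3510/(8.314*320.2150)) = 0.1981 1/s
k2/k1 = 0.1981 / 0.1132 = 1.7497


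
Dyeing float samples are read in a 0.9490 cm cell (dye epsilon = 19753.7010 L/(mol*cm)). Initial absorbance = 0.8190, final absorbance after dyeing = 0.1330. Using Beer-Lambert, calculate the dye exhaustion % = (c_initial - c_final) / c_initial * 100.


c_initial = A_i / (epsilon * l) = 0.8190 / (19753.7010 * 0.9490) = 4.3689e-05 mol/L
c_final = A_f / (epsilon * l) = 0.1330 / (19753.7010 * 0.9490) = 7.0947e-06 mol/L
Exhaustion = (c_initial - c_final) / c_initial * 100 = (4.3689e-05 - 7.0947e-06) / 4.3689e-05 * 100 = 83.7607 %


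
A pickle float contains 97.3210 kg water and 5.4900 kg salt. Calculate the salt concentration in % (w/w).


Formula: Conc = salt / (water + salt) * 100
Substituting: Conc = 5.4900 / (97.3210 + 5.4900) * 100
Result: 5.3399 %


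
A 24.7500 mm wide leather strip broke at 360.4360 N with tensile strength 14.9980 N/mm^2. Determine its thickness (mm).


Formula: t = F / (TS * w)
Substituting: t = 360.4360 / (14.9980 * 24.7500)
Result: 0.9710 mm


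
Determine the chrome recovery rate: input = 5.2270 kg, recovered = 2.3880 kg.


Formula: Recovery = recovered / input * 100
Substituting: Recovery = 2.3880 / 5.2270 * 100
Result: 45.6859 %


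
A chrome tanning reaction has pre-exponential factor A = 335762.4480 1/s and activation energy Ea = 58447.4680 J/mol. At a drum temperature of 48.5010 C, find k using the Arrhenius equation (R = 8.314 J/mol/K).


T_K = T_C + 273.15 = 48.5010 + 273.15 = 321.6510 K
exponent = -Ea / (R * T_K) = -58447.4680 / (8.314 * 321.6510) = -21.8560
k = A * exp(exponent) = 335762.4480 * exp(-21.8560) = 1.0817e-04 1/s


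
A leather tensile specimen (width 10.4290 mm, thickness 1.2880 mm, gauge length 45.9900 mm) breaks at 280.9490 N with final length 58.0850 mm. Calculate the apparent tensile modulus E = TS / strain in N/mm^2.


TS = F / (w * t) = 280.9490 / (10.4290 * 1.2880) = 20.9155 N/mm^2
strain = (Lf - L0) / L0 = (58.0850 - 45.9900) / 45.9900 = 0.2630
E = TS / strain = 20.9155 / 0.2630 = 79.5292 N/mm^2


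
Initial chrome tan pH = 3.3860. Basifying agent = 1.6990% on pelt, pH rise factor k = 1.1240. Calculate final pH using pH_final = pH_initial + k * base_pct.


Formula: pH_final = pH_initial + k * base_pct
Substituting: pH_final = 3.3860 + 1.1240 * 1.6990
Result: 5.2957


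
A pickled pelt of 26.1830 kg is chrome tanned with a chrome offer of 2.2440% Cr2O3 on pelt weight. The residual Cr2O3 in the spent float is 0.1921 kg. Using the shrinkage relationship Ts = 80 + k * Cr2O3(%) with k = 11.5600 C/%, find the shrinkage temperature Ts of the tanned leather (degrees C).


Offered = pelt * offer_pct / 100 = 26.1830 * 2.2440 / 100 = 0.5875 kg
Uptake = offered - residual = 0.5875 - 0.1921 = 0.3954 kg
Cr2O3% on pelt = uptake / pelt * 100 = 0.3954 / 26.1830 * 100 = 1.5103 %
Ts = 80 + k * Cr2O3% = 80 + 11.5600 * 1.5103 = 97.4593 C


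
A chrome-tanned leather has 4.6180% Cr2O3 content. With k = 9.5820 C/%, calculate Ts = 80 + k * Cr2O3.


Formula: Ts = 80 + k * Cr2O3
Substituting: Ts = 80 + 9.5820 * 4.6180
Result: 124.2497 C


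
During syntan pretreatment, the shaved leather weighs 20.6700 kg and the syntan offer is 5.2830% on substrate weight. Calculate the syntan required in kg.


Formula: Syntan = substrate * pct / 100
Substituting: Syntan = 20.6700 * 5.2830 / 100
Result: 1.0920 kg


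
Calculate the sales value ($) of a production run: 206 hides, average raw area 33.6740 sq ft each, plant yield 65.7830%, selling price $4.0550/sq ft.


Raw_total = N * avg_area = 206 * 33.6740 = 6936.8440 sq ft
Finished = Raw_total * yield / 100 = 6936.8440 * 65.7830 / 100 = 4563.2641 sq ft
Value = Finished * price = 4563.2641 * 4.0550 = 18504.0359 $


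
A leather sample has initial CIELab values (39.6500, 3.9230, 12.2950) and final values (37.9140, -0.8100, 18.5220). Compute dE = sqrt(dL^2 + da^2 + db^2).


dL = -1.7360, da = -4.7330, db = 6.2270
dE = sqrt((-1.7360)^2 + (-4.7330)^2 + 6.2270^2) = 8.0119


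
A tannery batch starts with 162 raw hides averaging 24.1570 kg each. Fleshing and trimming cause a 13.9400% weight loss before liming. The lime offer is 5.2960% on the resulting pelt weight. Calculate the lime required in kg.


Total_raw = N * avg_wt = 162 * 24.1570 = 3913.4340 kg
Substrate = Total_raw * (1 - loss/100) = 3913.4340 * (1 - 13.9400/100) = 3367.9013 kg
Lime = Substrate * pct / 100 = 3367.9013 * 5.2960 / 100 = 178.3641 kg


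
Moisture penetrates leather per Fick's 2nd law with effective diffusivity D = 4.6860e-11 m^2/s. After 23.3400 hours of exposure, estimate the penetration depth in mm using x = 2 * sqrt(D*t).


t = 23.3400 hr * 3600 = 84024.0000 s
D * t = 4.6860e-11 * 84024.0000 = 3.9374e-06
x = 2 * sqrt(D*t) = 2 * sqrt(3.9374e-06) = 0.00396856 m = 3.9686 mm


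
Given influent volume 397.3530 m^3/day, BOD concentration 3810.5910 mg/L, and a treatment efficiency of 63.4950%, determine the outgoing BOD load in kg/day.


Load_in = volume * conc / 1000 = 397.3530 * 3810.5910 / 1000 = 1514.1498 kg/day
Removed = Load_in * eff / 100 = 1514.1498 * 63.4950 / 100 = 961.4094 kg/day
Load_out = Load_in - Removed = 1514.1498 - 961.4094 = 552.7404 kg/day


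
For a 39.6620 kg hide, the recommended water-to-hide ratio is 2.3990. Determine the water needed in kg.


Formula: Water = hide_weight * ratio
Substituting: Water = 39.6620 * 2.3990
Result: 95.1491 kg


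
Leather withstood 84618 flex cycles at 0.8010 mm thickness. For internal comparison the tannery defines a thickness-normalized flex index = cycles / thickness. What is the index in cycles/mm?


Formula: Index = cycles / thickness
Substituting: Index = 84618 / 0.8010
Result: 105640.4494 cycles/mm


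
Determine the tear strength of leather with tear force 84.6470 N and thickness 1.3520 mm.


Formula: Tear strength = force / thickness
Substituting: Tear strength = 84.6470 / 1.3520
Result: 62.6087 N/mm


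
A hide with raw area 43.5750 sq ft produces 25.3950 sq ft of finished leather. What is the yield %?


Formula: Yield = finished / raw * 100
Substituting: Yield = 25.3950 / 43.5750 * 100
Result: 58.2788 %


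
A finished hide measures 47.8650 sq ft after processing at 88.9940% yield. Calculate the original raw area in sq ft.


Formula: raw = finished * 100 / yield
Substituting: raw = 47.8650 * 100 / 88.9940
Result: 53.7845 sq ft


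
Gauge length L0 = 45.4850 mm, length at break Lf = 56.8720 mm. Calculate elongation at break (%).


Formula: Elongation = (Lf - L0) / L0 * 100
Substituting: Elongation = (56.8720 - 45.4850) / 45.4850 * 100
Result: 25.0346 %


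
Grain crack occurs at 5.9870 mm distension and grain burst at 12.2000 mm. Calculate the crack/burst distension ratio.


Formula: Ratio = crack / burst
Substituting: Ratio = 5.9870 / 12.2000
Result: 0.4907


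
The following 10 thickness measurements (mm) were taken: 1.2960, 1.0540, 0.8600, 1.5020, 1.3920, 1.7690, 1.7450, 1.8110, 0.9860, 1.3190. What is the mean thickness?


Formula: Average = sum / n
Substituting: Average = 13.7340 / 10
Result: 1.3734 mm


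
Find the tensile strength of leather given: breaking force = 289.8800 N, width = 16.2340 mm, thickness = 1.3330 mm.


Formula: TS = force / (width * thickness)
Substituting: TS = 289.8800 / (16.2340 * 1.3330)
Result: 13.3956 N/mm^2


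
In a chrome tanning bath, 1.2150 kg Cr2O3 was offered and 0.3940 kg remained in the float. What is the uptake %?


Formula: Uptake = (offered - residual) / offered * 100
Substituting: Uptake = (1.2150 - 0.3940) / 1.2150 * 100
Result: 67.5720 %


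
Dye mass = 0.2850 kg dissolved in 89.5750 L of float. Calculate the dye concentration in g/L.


Formula: Conc = dye_mass(kg) / volume(L) * 1000
Substituting: Conc = 0.2850 / 89.5750 * 1000
Result: 3.1817 g/L


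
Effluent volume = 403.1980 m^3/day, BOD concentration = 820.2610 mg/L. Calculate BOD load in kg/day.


Formula: BOD_load = volume * conc / 1000
Substituting: BOD_load = 403.1980 * 820.2610 / 1000
Result: 330.7276 kg/day


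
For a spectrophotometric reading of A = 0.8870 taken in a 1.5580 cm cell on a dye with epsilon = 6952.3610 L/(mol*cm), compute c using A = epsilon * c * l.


Formula: c = A / (epsilon * l)
Substituting: c = 0.8870 / (6952.3610 * 1.5580)
Result: 8.1889e-05 mol/L


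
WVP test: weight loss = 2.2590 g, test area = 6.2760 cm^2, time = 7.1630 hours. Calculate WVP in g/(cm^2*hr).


Formula: WVP = loss / (area * time)
Substituting: WVP = 2.2590 / (6.2760 * 7.1630)
Result: 0.0502503 g/(cm^2*hr)


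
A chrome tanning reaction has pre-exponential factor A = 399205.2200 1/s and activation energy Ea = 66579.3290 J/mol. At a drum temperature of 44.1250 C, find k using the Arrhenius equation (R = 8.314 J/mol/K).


T_K = T_C + 273.15 = 44.1250 + 273.15 = 317.2750 K
exponent = -Ea / (R * T_K) = -66579.3290 / (8.314 * 317.2750) = -25.2402
k = A * exp(exponent) = 399205.2200 * exp(-25.2402) = 4.3601e-06 1/s


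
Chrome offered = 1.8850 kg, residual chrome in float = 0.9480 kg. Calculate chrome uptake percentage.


Formula: Uptake = (offered - residual) / offered * 100
Substituting: Uptake = (1.8850 - 0.9480) / 1.8850 * 100
Result: 49.7082 %


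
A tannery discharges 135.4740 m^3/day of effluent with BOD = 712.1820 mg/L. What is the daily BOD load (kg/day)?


Formula: BOD_load = volume * conc / 1000
Substituting: BOD_load = 135.4740 * 712.1820 / 1000
Result: 96.4821 kg/day


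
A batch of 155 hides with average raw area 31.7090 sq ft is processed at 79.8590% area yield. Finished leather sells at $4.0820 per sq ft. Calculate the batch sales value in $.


Raw_total = N * avg_area = 155 * 31.7090 = 4914.8950 sq ft
Finished = Raw_total * yield / 100 = 4914.8950 * 79.8590 / 100 = 3924.9860 sq ft
Value = Finished * price = 3924.9860 * 4.0820 = 16021.7928 $


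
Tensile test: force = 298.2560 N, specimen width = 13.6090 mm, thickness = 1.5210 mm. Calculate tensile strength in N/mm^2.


Formula: TS = force / (width * thickness)
Substituting: TS = 298.2560 / (13.6090 * 1.5210)
Result: 14.4090 N/mm^2


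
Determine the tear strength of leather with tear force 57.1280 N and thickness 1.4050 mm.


Formula: Tear strength = force / thickness
Substituting: Tear strength = 57.1280 / 1.4050
Result: 40.6605 N/mm


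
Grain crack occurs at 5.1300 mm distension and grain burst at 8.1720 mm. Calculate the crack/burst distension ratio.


Formula: Ratio = crack / burst
Substituting: Ratio = 5.1300 / 8.1720
Result: 0.6278


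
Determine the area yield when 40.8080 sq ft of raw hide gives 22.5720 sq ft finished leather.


Formula: Yield = finished / raw * 100
Substituting: Yield = 22.5720 / 40.8080 * 100
Result: 55.3127 %


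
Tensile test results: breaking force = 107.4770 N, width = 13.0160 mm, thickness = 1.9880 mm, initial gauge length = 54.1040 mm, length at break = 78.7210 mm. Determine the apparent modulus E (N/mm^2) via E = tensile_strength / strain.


TS = F / (w * t) = 107.4770 / (13.0160 * 1.9880) = 4.1536 N/mm^2
strain = (Lf - L0) / L0 = (78.7210 - 54.1040) / 54.1040 = 0.4550
E = TS / strain = 4.1536 / 0.4550 = 9.1288 N/mm^2


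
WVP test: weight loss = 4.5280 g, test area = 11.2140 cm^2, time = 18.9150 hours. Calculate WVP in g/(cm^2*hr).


Formula: WVP = loss / (area * time)
Substituting: WVP = 4.5280 / (11.2140 * 18.9150)
Result: 0.0213471 g/(cm^2*hr)


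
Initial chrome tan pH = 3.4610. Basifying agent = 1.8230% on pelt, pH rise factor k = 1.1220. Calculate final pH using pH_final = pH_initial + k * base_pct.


Formula: pH_final = pH_initial + k * base_pct
Substituting: pH_final = 3.4610 + 1.1220 * 1.8230
Result: 5.5064


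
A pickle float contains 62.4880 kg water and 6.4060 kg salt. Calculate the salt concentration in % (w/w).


Formula: Conc = salt / (water + salt) * 100
Substituting: Conc = 6.4060 / (62.4880 + 6.4060) * 100
Result: 9.2983 %


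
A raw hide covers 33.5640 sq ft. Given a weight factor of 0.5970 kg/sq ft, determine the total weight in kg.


Formula: Weight = area * weight_per_sqft
Substituting: Weight = 33.5640 * 0.5970
Result: 20.0377 kg


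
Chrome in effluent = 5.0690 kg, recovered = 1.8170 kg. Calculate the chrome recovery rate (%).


Formula: Recovery = recovered / input * 100
Substituting: Recovery = 1.8170 / 5.0690 * 100
Result: 35.8453 %


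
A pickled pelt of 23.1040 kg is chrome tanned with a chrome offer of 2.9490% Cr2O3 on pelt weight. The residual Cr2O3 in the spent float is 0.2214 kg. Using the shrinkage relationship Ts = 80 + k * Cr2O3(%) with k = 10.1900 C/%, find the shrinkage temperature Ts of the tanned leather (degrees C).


Offered = pelt * offer_pct / 100 = 23.1040 * 2.9490 / 100 = 0.6813 kg
Uptake = offered - residual = 0.6813 - 0.2214 = 0.4599 kg
Cr2O3% on pelt = uptake / pelt * 100 = 0.4599 / 23.1040 * 100 = 1.9907 %
Ts = 80 + k * Cr2O3% = 80 + 10.1900 * 1.9907 = 100.2855 C


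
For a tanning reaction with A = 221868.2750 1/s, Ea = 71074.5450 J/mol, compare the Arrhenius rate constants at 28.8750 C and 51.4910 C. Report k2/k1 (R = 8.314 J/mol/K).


T1 = 28.8750 + 273.15 = 302.0250 K; T2 = 51.4910 + 273.15 = 324.6410 K
k1 = A * exp(-Ea/(R*T1)) = 221868.2750 * exp(-71074.5450/(8.314*302.0250)) = 1.1310e-07 1/s
k2 = A * exp(-Ea/(R*T2)) = 221868.2750 * exp(-71074.5450/(8.314*324.6410)) = 8.1247e-07 1/s
k2/k1 = 8.1247e-07 / 1.1310e-07 = 7.1839


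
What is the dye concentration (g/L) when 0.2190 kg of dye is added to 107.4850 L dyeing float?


Formula: Conc = dye_mass(kg) / volume(L) * 1000
Substituting: Conc = 0.2190 / 107.4850 * 1000
Result: 2.0375 g/L


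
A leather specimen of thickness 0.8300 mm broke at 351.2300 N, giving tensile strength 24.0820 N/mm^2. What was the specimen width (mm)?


Formula: w = F / (TS * t)
Substituting: w = 351.2300 / (24.0820 * 0.8300)
Result: 17.5720 mm


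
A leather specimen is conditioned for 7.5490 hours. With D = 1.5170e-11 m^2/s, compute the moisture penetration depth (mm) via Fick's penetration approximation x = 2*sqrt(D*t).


t = 7.5490 hr * 3600 = 27176.4000 s
D * t = 1.5170e-11 * 27176.4000 = 4.1227e-07
x = 2 * sqrt(D*t) = 2 * sqrt(4.1227e-07) = 0.00128416 m = 1.2842 mm


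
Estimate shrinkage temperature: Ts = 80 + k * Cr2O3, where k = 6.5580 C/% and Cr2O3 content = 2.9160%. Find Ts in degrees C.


Formula: Ts = 80 + k * Cr2O3
Substituting: Ts = 80 + 6.5580 * 2.9160
Result: 99.1231 C


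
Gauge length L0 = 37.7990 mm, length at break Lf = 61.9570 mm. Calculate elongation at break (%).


Formula: Elongation = (Lf - L0) / L0 * 100
Substituting: Elongation = (61.9570 - 37.7990) / 37.7990 * 100
Result: 63.9117 %


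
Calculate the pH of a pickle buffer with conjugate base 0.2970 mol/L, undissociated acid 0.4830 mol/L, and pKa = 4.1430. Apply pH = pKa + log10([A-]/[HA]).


ratio = [A-] / [HA] = 0.2970 / 0.4830 = 0.6149
log10(ratio) = -0.2112
pH = pKa + log10(ratio) = 4.1430 - 0.2112 = 3.9318


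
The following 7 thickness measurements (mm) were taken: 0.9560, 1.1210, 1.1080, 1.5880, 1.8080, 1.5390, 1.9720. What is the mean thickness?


Formula: Average = sum / n
Substituting: Average = 10.0920 / 7
Result: 1.4417 mm


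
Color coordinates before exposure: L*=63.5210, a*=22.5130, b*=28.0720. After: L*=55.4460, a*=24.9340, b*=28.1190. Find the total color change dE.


dL = -8.0750, da = 2.4210, db = 0.047
dE = sqrt((-8.0750)^2 + 2.4210^2 + 0.047^2) = 8.4302


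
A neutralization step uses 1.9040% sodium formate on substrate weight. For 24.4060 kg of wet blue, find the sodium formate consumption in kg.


Formula: Neutralizer = substrate * pct / 100
Substituting: Neutralizer = 24.4060 * 1.9040 / 100
Result: 0.4647 kg


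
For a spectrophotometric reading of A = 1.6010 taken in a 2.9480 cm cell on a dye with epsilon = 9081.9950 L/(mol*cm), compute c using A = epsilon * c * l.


Formula: c = A / (epsilon * l)
Substituting: c = 1.6010 / (9081.9950 * 2.9480)
Result: 5.9797e-05 mol/L
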